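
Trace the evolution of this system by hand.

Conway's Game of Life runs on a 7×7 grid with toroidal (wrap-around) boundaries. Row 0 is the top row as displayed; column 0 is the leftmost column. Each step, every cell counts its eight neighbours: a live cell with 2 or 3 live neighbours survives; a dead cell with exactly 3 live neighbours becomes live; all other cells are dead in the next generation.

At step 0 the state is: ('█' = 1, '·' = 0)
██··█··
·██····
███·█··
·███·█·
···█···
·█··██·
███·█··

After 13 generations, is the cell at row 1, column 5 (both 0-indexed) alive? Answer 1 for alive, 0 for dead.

step 0: ██··█··
·██····
███·█··
·███·█·
···█···
·█··██·
███·█··
step 1: ·······
·······
█···█··
█······
·█·█·█·
██··██·
··█·█·█
step 2: ·······
·······
·······
██··█·█
·██··█·
██·····
██·██·█
step 3: █······
·······
█······
███··██
··█··█·
···███·
·██···█
step 4: ██·····
·······
█······
█·█··█·
█·█····
·█·████
███████
step 5: ···███·
██·····
·█····█
█······
█·█····
·······
·······
step 6: ····█··
███·███
·█····█
█·····█
·█·····
·······
····█··
step 7: ██··█·█
·████·█
··█····
·█····█
█······
·······
·······
step 8: ·█··█·█
····█·█
·····█·
██·····
█······
·······
█······
step 9: ······█
█···█·█
█····██
██····█
██·····
·······
█······
step 10: ·····██
·······
·······
·····█·
·█····█
██·····
·······
step 11: ·······
·······
·······
·······
·█····█
██·····
█·····█
step 12: ·······
·······
·······
·······
·█·····
·█·····
██····█
step 13: █······
·······
·······
·······
·······
·██····
██·····

0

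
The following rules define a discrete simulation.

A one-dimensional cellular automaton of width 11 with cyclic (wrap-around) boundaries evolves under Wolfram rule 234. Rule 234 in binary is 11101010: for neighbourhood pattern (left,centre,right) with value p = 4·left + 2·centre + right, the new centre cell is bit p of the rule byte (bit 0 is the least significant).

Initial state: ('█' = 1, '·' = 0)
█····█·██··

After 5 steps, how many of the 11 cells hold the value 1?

[0] █····█·██··
[1] ····█·███·█
[2] ···█·█████·
[3] ··█·██████·
[4] ·█·███████·
[5] █·████████·

9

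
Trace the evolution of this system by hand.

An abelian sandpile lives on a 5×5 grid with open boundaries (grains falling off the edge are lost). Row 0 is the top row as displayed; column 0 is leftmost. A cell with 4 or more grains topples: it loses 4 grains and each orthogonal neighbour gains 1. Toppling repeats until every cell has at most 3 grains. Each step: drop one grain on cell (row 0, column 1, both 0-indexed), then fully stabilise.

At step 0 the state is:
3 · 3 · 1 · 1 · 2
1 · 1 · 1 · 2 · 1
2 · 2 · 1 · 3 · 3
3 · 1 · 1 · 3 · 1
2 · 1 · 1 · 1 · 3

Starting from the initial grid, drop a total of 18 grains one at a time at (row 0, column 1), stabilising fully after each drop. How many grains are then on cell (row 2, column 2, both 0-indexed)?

[0] 3 · 3 · 1 · 1 · 2
1 · 1 · 1 · 2 · 1
2 · 2 · 1 · 3 · 3
3 · 1 · 1 · 3 · 1
2 · 1 · 1 · 1 · 3
[1] 0 · 1 · 2 · 1 · 2
2 · 2 · 1 · 2 · 1
2 · 2 · 1 · 3 · 3
3 · 1 · 1 · 3 · 1
2 · 1 · 1 · 1 · 3
[2] 0 · 2 · 2 · 1 · 2
2 · 2 · 1 · 2 · 1
2 · 2 · 1 · 3 · 3
3 · 1 · 1 · 3 · 1
2 · 1 · 1 · 1 · 3
[3] 0 · 3 · 2 · 1 · 2
2 · 2 · 1 · 2 · 1
2 · 2 · 1 · 3 · 3
3 · 1 · 1 · 3 · 1
2 · 1 · 1 · 1 · 3
[4] 1 · 0 · 3 · 1 · 2
2 · 3 · 1 · 2 · 1
2 · 2 · 1 · 3 · 3
3 · 1 · 1 · 3 · 1
2 · 1 · 1 · 1 · 3
[5] 1 · 1 · 3 · 1 · 2
2 · 3 · 1 · 2 · 1
2 · 2 · 1 · 3 · 3
3 · 1 · 1 · 3 · 1
2 · 1 · 1 · 1 · 3
[6] 1 · 2 · 3 · 1 · 2
2 · 3 · 1 · 2 · 1
2 · 2 · 1 · 3 · 3
3 · 1 · 1 · 3 · 1
2 · 1 · 1 · 1 · 3
[7] 1 · 3 · 3 · 1 · 2
2 · 3 · 1 · 2 · 1
2 · 2 · 1 · 3 · 3
3 · 1 · 1 · 3 · 1
2 · 1 · 1 · 1 · 3
[8] 2 · 2 · 0 · 2 · 2
3 · 0 · 3 · 2 · 1
2 · 3 · 1 · 3 · 3
3 · 1 · 1 · 3 · 1
2 · 1 · 1 · 1 · 3
[9] 2 · 3 · 0 · 2 · 2
3 · 0 · 3 · 2 · 1
2 · 3 · 1 · 3 · 3
3 · 1 · 1 · 3 · 1
2 · 1 · 1 · 1 · 3
[10] 3 · 0 · 1 · 2 · 2
3 · 1 · 3 · 2 · 1
2 · 3 · 1 · 3 · 3
3 · 1 · 1 · 3 · 1
2 · 1 · 1 · 1 · 3
[11] 3 · 1 · 1 · 2 · 2
3 · 1 · 3 · 2 · 1
2 · 3 · 1 · 3 · 3
3 · 1 · 1 · 3 · 1
2 · 1 · 1 · 1 · 3
[12] 3 · 2 · 1 · 2 · 2
3 · 1 · 3 · 2 · 1
2 · 3 · 1 · 3 · 3
3 · 1 · 1 · 3 · 1
2 · 1 · 1 · 1 · 3
[13] 3 · 3 · 1 · 2 · 2
3 · 1 · 3 · 2 · 1
2 · 3 · 1 · 3 · 3
3 · 1 · 1 · 3 · 1
2 · 1 · 1 · 1 · 3
[14] 1 · 1 · 2 · 2 · 2
0 · 3 · 3 · 2 · 1
3 · 3 · 1 · 3 · 3
3 · 1 · 1 · 3 · 1
2 · 1 · 1 · 1 · 3
[15] 1 · 2 · 2 · 2 · 2
0 · 3 · 3 · 2 · 1
3 · 3 · 1 · 3 · 3
3 · 1 · 1 · 3 · 1
2 · 1 · 1 · 1 · 3
[16] 1 · 3 · 2 · 2 · 2
0 · 3 · 3 · 2 · 1
3 · 3 · 1 · 3 · 3
3 · 1 · 1 · 3 · 1
2 · 1 · 1 · 1 · 3
[17] 2 · 2 · 0 · 3 · 2
2 · 2 · 1 · 3 · 1
1 · 1 · 3 · 3 · 3
0 · 3 · 1 · 3 · 1
3 · 1 · 1 · 1 · 3
[18] 2 · 3 · 0 · 3 · 2
2 · 2 · 1 · 3 · 1
1 · 1 · 3 · 3 · 3
0 · 3 · 1 · 3 · 1
3 · 1 · 1 · 1 · 3

3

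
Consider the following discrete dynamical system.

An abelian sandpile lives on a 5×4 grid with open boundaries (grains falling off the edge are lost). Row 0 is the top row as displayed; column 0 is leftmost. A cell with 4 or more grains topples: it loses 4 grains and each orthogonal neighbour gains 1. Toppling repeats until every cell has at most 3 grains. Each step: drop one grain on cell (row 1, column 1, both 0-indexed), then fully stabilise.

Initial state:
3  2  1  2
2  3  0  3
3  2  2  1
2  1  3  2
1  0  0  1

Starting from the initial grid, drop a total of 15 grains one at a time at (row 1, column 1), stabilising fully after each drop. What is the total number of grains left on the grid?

t=0: 3  2  1  2
2  3  0  3
3  2  2  1
2  1  3  2
1  0  0  1
t=1: 3  3  1  2
3  0  1  3
3  3  2  1
2  1  3  2
1  0  0  1
t=2: 3  3  1  2
3  1  1  3
3  3  2  1
2  1  3  2
1  0  0  1
t=3: 3  3  1  2
3  2  1  3
3  3  2  1
2  1  3  2
1  0  0  1
t=4: 3  3  1  2
3  3  1  3
3  3  2  1
2  1  3  2
1  0  0  1
t=5: 1  1  2  2
2  3  2  3
1  1  3  1
3  2  3  2
1  0  0  1
t=6: 1  2  2  2
3  0  3  3
1  2  3  1
3  2  3  2
1  0  0  1
t=7: 1  2  2  2
3  1  3  3
1  2  3  1
3  2  3  2
1  0  0  1
t=8: 1  2  2  2
3  2  3  3
1  2  3  1
3  2  3  2
1  0  0  1
t=9: 1  2  2  2
3  3  3  3
1  2  3  1
3  2  3  2
1  0  0  1
t=10: 2  3  3  3
1  3  2  0
0  2  2  3
1  1  1  3
2  1  1  1
t=11: 3  1  2  0
2  2  0  2
0  3  3  3
1  1  1  3
2  1  1  1
t=12: 3  1  2  0
2  3  0  2
0  3  3  3
1  1  1  3
2  1  1  1
t=13: 3  2  2  0
3  1  2  3
1  1  1  1
1  2  3  0
2  1  1  2
t=14: 3  2  2  0
3  2  2  3
1  1  1  1
1  2  3  0
2  1  1  2
t=15: 3  2  2  0
3  3  2  3
1  1  1  1
1  2  3  0
2  1  1  2

34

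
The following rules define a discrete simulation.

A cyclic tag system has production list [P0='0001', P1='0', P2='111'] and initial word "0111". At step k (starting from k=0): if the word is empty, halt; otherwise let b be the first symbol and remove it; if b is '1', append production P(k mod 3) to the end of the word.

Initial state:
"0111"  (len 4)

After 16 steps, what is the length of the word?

0) "0111"  (len 4)
1) "111"  (len 3)
2) "110"  (len 3)
3) "10111"  (len 5)
4) "01110001"  (len 8)
5) "1110001"  (len 7)
6) "110001111"  (len 9)
7) "100011110001"  (len 12)
8) "000111100010"  (len 12)
9) "00111100010"  (len 11)
10) "0111100010"  (len 10)
11) "111100010"  (len 9)
12) "11100010111"  (len 11)
13) "11000101110001"  (len 14)
14) "10001011100010"  (len 14)
15) "0001011100010111"  (len 16)
16) "001011100010111"  (len 15)

15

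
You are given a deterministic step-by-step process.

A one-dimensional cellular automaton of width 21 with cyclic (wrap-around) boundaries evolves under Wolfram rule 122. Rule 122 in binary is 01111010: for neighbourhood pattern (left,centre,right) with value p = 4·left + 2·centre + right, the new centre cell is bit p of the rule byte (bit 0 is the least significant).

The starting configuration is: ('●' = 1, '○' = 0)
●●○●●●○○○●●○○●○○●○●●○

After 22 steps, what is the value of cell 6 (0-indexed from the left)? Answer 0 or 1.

step 0: ●●○●●●○○○●●○○●○○●○●●○
step 1: ●●●●○●●○●●●●●○●●○●●●●
step 2: ○○○●●●●●●○○○●●●●●●○○○
step 3: ○○●●○○○○●●○●●○○○○●●○○
step 4: ○●●●●○○●●●●●●●○○●●●●○
step 5: ●●○○●●●●○○○○○●●●●○○●●
step 6: ○●●●●○○●●○○○●●○○●●●●○
step 7: ●●○○●●●●●●○●●●●●●○○●●
step 8: ○●●●●○○○○●●●○○○○●●●●○
step 9: ●●○○●●○○●●○●●○○●●○○●●
step 10: ○●●●●●●●●●●●●●●●●●●●○
step 11: ●●○○○○○○○○○○○○○○○○○●●
step 12: ○●●○○○○○○○○○○○○○○○●●○
step 13: ●●●●○○○○○○○○○○○○○●●●●
step 14: ○○○●●○○○○○○○○○○○●●○○○
step 15: ○○●●●●○○○○○○○○○●●●●○○
step 16: ○●●○○●●○○○○○○○●●○○●●○
step 17: ●●●●●●●●○○○○○●●●●●●●●
step 18: ○○○○○○○●●○○○●●○○○○○○○
step 19: ○○○○○○●●●●○●●●●○○○○○○
step 20: ○○○○○●●○○●●●○○●●○○○○○
step 21: ○○○○●●●●●●○●●●●●●○○○○
step 22: ○○○●●○○○○●●●○○○○●●○○○

0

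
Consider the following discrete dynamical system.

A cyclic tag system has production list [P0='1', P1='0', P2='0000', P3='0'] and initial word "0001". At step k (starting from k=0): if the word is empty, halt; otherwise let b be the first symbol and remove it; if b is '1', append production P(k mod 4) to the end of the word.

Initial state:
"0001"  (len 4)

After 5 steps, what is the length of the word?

0

[0] "0001"  (len 4)
[1] "001"  (len 3)
[2] "01"  (len 2)
[3] "1"  (len 1)
[4] "0"  (len 1)
[5] (halted — word empty)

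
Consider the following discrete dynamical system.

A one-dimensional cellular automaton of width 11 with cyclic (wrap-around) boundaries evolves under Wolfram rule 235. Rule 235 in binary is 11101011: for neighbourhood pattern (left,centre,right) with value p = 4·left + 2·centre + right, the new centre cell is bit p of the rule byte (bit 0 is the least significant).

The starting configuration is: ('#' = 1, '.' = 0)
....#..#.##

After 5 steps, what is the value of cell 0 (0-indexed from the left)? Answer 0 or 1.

k=0  ....#..#.##
k=1  .###..#.###
k=2  ####.#.####
k=3  #####.#####
k=4  ###########
k=5  ###########

1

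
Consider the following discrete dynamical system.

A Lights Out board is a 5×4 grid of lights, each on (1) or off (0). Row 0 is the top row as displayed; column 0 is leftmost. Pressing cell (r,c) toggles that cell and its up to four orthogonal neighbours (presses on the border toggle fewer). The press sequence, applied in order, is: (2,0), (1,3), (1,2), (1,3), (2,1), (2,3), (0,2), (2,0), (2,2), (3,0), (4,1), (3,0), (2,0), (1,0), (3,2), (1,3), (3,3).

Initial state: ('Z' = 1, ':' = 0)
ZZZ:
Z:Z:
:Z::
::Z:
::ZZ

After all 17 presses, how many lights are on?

[0] ZZZ:
Z:Z:
:Z::
::Z:
::ZZ
[1] ZZZ:
::Z:
Z:::
Z:Z:
::ZZ
[2] ZZZZ
:::Z
Z::Z
Z:Z:
::ZZ
[3] ZZ:Z
:ZZ:
Z:ZZ
Z:Z:
::ZZ
[4] ZZ::
:Z:Z
Z:Z:
Z:Z:
::ZZ
[5] ZZ::
:::Z
:Z::
ZZZ:
::ZZ
[6] ZZ::
::::
:ZZZ
ZZZZ
::ZZ
[7] Z:ZZ
::Z:
:ZZZ
ZZZZ
::ZZ
[8] Z:ZZ
Z:Z:
Z:ZZ
:ZZZ
::ZZ
[9] Z:ZZ
Z:::
ZZ::
:Z:Z
::ZZ
[10] Z:ZZ
Z:::
:Z::
Z::Z
Z:ZZ
[11] Z:ZZ
Z:::
:Z::
ZZ:Z
:Z:Z
[12] Z:ZZ
Z:::
ZZ::
:::Z
ZZ:Z
[13] Z:ZZ
::::
::::
Z::Z
ZZ:Z
[14] ::ZZ
ZZ::
Z:::
Z::Z
ZZ:Z
[15] ::ZZ
ZZ::
Z:Z:
ZZZ:
ZZZZ
[16] ::Z:
ZZZZ
Z:ZZ
ZZZ:
ZZZZ
[17] ::Z:
ZZZZ
Z:Z:
ZZ:Z
ZZZ:

13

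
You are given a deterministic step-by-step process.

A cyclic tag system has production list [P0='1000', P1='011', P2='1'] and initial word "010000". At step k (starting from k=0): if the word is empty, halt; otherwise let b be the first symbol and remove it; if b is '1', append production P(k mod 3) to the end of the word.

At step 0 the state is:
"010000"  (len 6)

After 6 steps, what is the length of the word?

3

k=0  "010000"  (len 6)
k=1  "10000"  (len 5)
k=2  "0000011"  (len 7)
k=3  "000011"  (len 6)
k=4  "00011"  (len 5)
k=5  "0011"  (len 4)
k=6  "011"  (len 3)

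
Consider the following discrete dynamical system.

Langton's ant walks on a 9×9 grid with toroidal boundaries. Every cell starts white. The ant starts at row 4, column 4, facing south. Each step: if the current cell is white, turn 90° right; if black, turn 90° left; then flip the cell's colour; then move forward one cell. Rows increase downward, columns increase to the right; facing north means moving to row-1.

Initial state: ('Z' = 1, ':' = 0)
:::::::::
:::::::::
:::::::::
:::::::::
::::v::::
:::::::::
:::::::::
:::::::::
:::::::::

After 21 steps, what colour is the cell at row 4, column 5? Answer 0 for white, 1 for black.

0

t=0: :::::::::
:::::::::
:::::::::
:::::::::
::::v::::
:::::::::
:::::::::
:::::::::
:::::::::
t=1: :::::::::
:::::::::
:::::::::
:::::::::
:::<Z::::
:::::::::
:::::::::
:::::::::
:::::::::
t=2: :::::::::
:::::::::
:::::::::
:::^:::::
:::ZZ::::
:::::::::
:::::::::
:::::::::
:::::::::
t=3: :::::::::
:::::::::
:::::::::
:::Z>::::
:::ZZ::::
:::::::::
:::::::::
:::::::::
:::::::::
t=4: :::::::::
:::::::::
:::::::::
:::ZZ::::
:::Zv::::
:::::::::
:::::::::
:::::::::
:::::::::
t=5: :::::::::
:::::::::
:::::::::
:::ZZ::::
:::Z:>:::
:::::::::
:::::::::
:::::::::
:::::::::
t=6: :::::::::
:::::::::
:::::::::
:::ZZ::::
:::Z:Z:::
:::::v:::
:::::::::
:::::::::
:::::::::
t=7: :::::::::
:::::::::
:::::::::
:::ZZ::::
:::Z:Z:::
::::<Z:::
:::::::::
:::::::::
:::::::::
t=8: :::::::::
:::::::::
:::::::::
:::ZZ::::
:::Z^Z:::
::::ZZ:::
:::::::::
:::::::::
:::::::::
t=9: :::::::::
:::::::::
:::::::::
:::ZZ::::
:::ZZ>:::
::::ZZ:::
:::::::::
:::::::::
:::::::::
t=10: :::::::::
:::::::::
:::::::::
:::ZZ^:::
:::ZZ::::
::::ZZ:::
:::::::::
:::::::::
:::::::::
t=11: :::::::::
:::::::::
:::::::::
:::ZZZ>::
:::ZZ::::
::::ZZ:::
:::::::::
:::::::::
:::::::::
t=12: :::::::::
:::::::::
:::::::::
:::ZZZZ::
:::ZZ:v::
::::ZZ:::
:::::::::
:::::::::
:::::::::
t=13: :::::::::
:::::::::
:::::::::
:::ZZZZ::
:::ZZ<Z::
::::ZZ:::
:::::::::
:::::::::
:::::::::
t=14: :::::::::
:::::::::
:::::::::
:::ZZ^Z::
:::ZZZZ::
::::ZZ:::
:::::::::
:::::::::
:::::::::
t=15: :::::::::
:::::::::
:::::::::
:::Z<:Z::
:::ZZZZ::
::::ZZ:::
:::::::::
:::::::::
:::::::::
t=16: :::::::::
:::::::::
:::::::::
:::Z::Z::
:::ZvZZ::
::::ZZ:::
:::::::::
:::::::::
:::::::::
t=17: :::::::::
:::::::::
:::::::::
:::Z::Z::
:::Z:>Z::
::::ZZ:::
:::::::::
:::::::::
:::::::::
t=18: :::::::::
:::::::::
:::::::::
:::Z:^Z::
:::Z::Z::
::::ZZ:::
:::::::::
:::::::::
:::::::::
t=19: :::::::::
:::::::::
:::::::::
:::Z:Z>::
:::Z::Z::
::::ZZ:::
:::::::::
:::::::::
:::::::::
t=20: :::::::::
:::::::::
::::::^::
:::Z:Z:::
:::Z::Z::
::::ZZ:::
:::::::::
:::::::::
:::::::::
t=21: :::::::::
:::::::::
::::::Z>:
:::Z:Z:::
:::Z::Z::
::::ZZ:::
:::::::::
:::::::::
:::::::::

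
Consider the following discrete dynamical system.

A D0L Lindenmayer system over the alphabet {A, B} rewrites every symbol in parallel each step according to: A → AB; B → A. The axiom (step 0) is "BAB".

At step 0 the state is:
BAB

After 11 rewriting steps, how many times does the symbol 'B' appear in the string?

199

0) BAB
1) AABA
2) ABABAAB
3) ABAABAABABA
4) ABAABABAABABAABAAB
5) ABAABABAABAABABAABAABABAABABA
6) ABAABABAABAABABAABABAABAABABAABABAABAABABAABAAB
7) ABAABABAABAABABAABABAABAABABAABAABABAABABAABAABABAABAABABAABABAABAABABAABABA
8) ABAABABAABAABABAABABAABAABABAABAABABAABABAABAABABAABABAABA…AABABAABABAABAABABAABABAABAABABAABAABABAABABAABAABABAABAAB  (len 123)
9) ABAABABAABAABABAABABAABAABABAABAABABAABABAABAABABAABABAABA…AABABAABABAABAABABAABABAABAABABAABAABABAABABAABAABABAABABA  (len 199)
10) ABAABABAABAABABAABABAABAABABAABAABABAABABAABAABABAABABAABA…AABABAABABAABAABABAABABAABAABABAABAABABAABABAABAABABAABAAB  (len 322)
11) ABAABABAABAABABAABABAABAABABAABAABABAABABAABAABABAABABAABA…AABABAABABAABAABABAABABAABAABABAABAABABAABABAABAABABAABABA  (len 521)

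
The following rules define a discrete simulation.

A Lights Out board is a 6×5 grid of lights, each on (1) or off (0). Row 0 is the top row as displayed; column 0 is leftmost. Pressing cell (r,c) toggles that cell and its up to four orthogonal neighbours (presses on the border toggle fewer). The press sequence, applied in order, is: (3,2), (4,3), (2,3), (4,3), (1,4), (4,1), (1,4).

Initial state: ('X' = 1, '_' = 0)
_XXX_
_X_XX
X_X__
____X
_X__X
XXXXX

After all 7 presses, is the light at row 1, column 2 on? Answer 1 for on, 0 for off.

[0] _XXX_
_X_XX
X_X__
____X
_X__X
XXXXX
[1] _XXX_
_X_XX
X____
_XXXX
_XX_X
XXXXX
[2] _XXX_
_X_XX
X____
_XX_X
_X_X_
XXX_X
[3] _XXX_
_X__X
X_XXX
_XXXX
_X_X_
XXX_X
[4] _XXX_
_X__X
X_XXX
_XX_X
_XX_X
XXXXX
[5] _XXXX
_X_X_
X_XX_
_XX_X
_XX_X
XXXXX
[6] _XXXX
_X_X_
X_XX_
__X_X
X___X
X_XXX
[7] _XXX_
_X__X
X_XXX
__X_X
X___X
X_XXX

0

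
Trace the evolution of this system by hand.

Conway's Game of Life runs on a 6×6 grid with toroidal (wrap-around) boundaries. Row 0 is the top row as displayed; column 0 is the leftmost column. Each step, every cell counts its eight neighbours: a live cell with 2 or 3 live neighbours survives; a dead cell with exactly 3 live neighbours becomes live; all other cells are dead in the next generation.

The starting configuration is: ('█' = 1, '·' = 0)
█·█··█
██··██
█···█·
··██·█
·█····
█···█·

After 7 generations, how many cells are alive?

gen 0: █·█··█
██··██
█···█·
··██·█
·█····
█···█·
gen 1: ···█··
···██·
··█···
██████
██████
█·····
gen 2: ···██·
··███·
█·····
······
······
█·····
gen 3: ··█·██
··█·██
···█··
······
······
······
gen 4: ····██
··█··█
···██·
······
······
······
gen 5: ····██
·····█
···██·
······
······
······
gen 6: ····██
···█·█
····█·
······
······
······
gen 7: ····██
···█·█
····█·
······
······
······

5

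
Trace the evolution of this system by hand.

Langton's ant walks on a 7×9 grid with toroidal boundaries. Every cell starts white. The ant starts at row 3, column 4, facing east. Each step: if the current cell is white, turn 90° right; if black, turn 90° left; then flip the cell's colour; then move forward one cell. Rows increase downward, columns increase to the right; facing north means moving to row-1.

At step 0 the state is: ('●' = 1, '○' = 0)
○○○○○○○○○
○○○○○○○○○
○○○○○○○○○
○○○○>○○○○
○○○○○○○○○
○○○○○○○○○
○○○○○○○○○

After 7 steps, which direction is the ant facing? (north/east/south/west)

gen 0: ○○○○○○○○○
○○○○○○○○○
○○○○○○○○○
○○○○>○○○○
○○○○○○○○○
○○○○○○○○○
○○○○○○○○○
gen 1: ○○○○○○○○○
○○○○○○○○○
○○○○○○○○○
○○○○●○○○○
○○○○v○○○○
○○○○○○○○○
○○○○○○○○○
gen 2: ○○○○○○○○○
○○○○○○○○○
○○○○○○○○○
○○○○●○○○○
○○○<●○○○○
○○○○○○○○○
○○○○○○○○○
gen 3: ○○○○○○○○○
○○○○○○○○○
○○○○○○○○○
○○○^●○○○○
○○○●●○○○○
○○○○○○○○○
○○○○○○○○○
gen 4: ○○○○○○○○○
○○○○○○○○○
○○○○○○○○○
○○○●>○○○○
○○○●●○○○○
○○○○○○○○○
○○○○○○○○○
gen 5: ○○○○○○○○○
○○○○○○○○○
○○○○^○○○○
○○○●○○○○○
○○○●●○○○○
○○○○○○○○○
○○○○○○○○○
gen 6: ○○○○○○○○○
○○○○○○○○○
○○○○●>○○○
○○○●○○○○○
○○○●●○○○○
○○○○○○○○○
○○○○○○○○○
gen 7: ○○○○○○○○○
○○○○○○○○○
○○○○●●○○○
○○○●○v○○○
○○○●●○○○○
○○○○○○○○○
○○○○○○○○○

south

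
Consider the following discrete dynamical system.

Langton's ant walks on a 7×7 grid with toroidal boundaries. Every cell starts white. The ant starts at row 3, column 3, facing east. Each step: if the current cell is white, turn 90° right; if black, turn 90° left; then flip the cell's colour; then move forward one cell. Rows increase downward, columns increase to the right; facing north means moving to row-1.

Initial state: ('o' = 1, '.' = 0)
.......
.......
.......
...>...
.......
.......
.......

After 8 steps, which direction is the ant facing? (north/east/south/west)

[0] .......
.......
.......
...>...
.......
.......
.......
[1] .......
.......
.......
...o...
...v...
.......
.......
[2] .......
.......
.......
...o...
..<o...
.......
.......
[3] .......
.......
.......
..^o...
..oo...
.......
.......
[4] .......
.......
.......
..o>...
..oo...
.......
.......
[5] .......
.......
...^...
..o....
..oo...
.......
.......
[6] .......
.......
...o>..
..o....
..oo...
.......
.......
[7] .......
.......
...oo..
..o.v..
..oo...
.......
.......
[8] .......
.......
...oo..
..o<o..
..oo...
.......
.......

west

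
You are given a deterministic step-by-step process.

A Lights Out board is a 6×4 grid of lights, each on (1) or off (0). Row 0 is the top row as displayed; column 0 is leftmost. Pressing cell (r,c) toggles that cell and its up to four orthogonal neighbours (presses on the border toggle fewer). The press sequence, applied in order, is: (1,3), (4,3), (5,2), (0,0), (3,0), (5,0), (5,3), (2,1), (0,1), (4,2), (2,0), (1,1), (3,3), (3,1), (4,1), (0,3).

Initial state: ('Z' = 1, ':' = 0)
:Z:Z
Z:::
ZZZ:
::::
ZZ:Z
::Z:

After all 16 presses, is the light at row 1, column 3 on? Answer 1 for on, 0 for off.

gen 0: :Z:Z
Z:::
ZZZ:
::::
ZZ:Z
::Z:
gen 1: :Z::
Z:ZZ
ZZZZ
::::
ZZ:Z
::Z:
gen 2: :Z::
Z:ZZ
ZZZZ
:::Z
ZZZ:
::ZZ
gen 3: :Z::
Z:ZZ
ZZZZ
:::Z
ZZ::
:Z::
gen 4: Z:::
::ZZ
ZZZZ
:::Z
ZZ::
:Z::
gen 5: Z:::
::ZZ
:ZZZ
ZZ:Z
:Z::
:Z::
gen 6: Z:::
::ZZ
:ZZZ
ZZ:Z
ZZ::
Z:::
gen 7: Z:::
::ZZ
:ZZZ
ZZ:Z
ZZ:Z
Z:ZZ
gen 8: Z:::
:ZZZ
Z::Z
Z::Z
ZZ:Z
Z:ZZ
gen 9: :ZZ:
::ZZ
Z::Z
Z::Z
ZZ:Z
Z:ZZ
gen 10: :ZZ:
::ZZ
Z::Z
Z:ZZ
Z:Z:
Z::Z
gen 11: :ZZ:
Z:ZZ
:Z:Z
::ZZ
Z:Z:
Z::Z
gen 12: ::Z:
:Z:Z
:::Z
::ZZ
Z:Z:
Z::Z
gen 13: ::Z:
:Z:Z
::::
::::
Z:ZZ
Z::Z
gen 14: ::Z:
:Z:Z
:Z::
ZZZ:
ZZZZ
Z::Z
gen 15: ::Z:
:Z:Z
:Z::
Z:Z:
:::Z
ZZ:Z
gen 16: :::Z
:Z::
:Z::
Z:Z:
:::Z
ZZ:Z

0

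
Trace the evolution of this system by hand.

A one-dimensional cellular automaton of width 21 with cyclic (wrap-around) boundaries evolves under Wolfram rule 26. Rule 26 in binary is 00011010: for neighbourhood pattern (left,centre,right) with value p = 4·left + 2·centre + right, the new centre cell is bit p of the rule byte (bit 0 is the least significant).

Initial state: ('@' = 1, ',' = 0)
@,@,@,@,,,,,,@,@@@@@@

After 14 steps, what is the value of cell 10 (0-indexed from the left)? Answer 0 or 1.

0) @,@,@,@,,,,,,@,@@@@@@
1) ,,,,,,,@,,,,@,,@,,,,,
2) ,,,,,,@,@,,@,@@,@,,,,
3) ,,,,,@,,,@@,,@,,,@,,,
4) ,,,,@,@,@@,@@,@,@,@,,
5) ,,,@,,,,@,,@,,,,,,,@,
6) ,,@,@,,@,@@,@,,,,,@,@
7) @@,,,@@,,@,,,@,,,@,,,
8) @,@,@@,@@,@,@,@,@,@,@
9) ,,,,@,,@,,,,,,,,,,,,@
10) @,,@,@@,@,,,,,,,,,,@,
11) ,@@,,@,,,@,,,,,,,,@,,
12) @@,@@,@,@,@,,,,,,@,@,
13) @,,@,,,,,,,@,,,,@,,,,
14) ,@@,@,,,,,@,@,,@,@,,@

1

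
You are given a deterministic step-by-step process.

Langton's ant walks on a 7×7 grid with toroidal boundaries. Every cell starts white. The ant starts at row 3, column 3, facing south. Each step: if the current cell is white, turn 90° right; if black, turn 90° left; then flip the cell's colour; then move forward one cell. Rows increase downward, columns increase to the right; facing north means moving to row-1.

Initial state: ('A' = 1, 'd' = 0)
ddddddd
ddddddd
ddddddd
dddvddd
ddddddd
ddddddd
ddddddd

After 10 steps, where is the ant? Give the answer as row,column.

step 0: ddddddd
ddddddd
ddddddd
dddvddd
ddddddd
ddddddd
ddddddd
step 1: ddddddd
ddddddd
ddddddd
dd<Addd
ddddddd
ddddddd
ddddddd
step 2: ddddddd
ddddddd
dd^dddd
ddAAddd
ddddddd
ddddddd
ddddddd
step 3: ddddddd
ddddddd
ddA>ddd
ddAAddd
ddddddd
ddddddd
ddddddd
step 4: ddddddd
ddddddd
ddAAddd
ddAvddd
ddddddd
ddddddd
ddddddd
step 5: ddddddd
ddddddd
ddAAddd
ddAd>dd
ddddddd
ddddddd
ddddddd
step 6: ddddddd
ddddddd
ddAAddd
ddAdAdd
ddddvdd
ddddddd
ddddddd
step 7: ddddddd
ddddddd
ddAAddd
ddAdAdd
ddd<Add
ddddddd
ddddddd
step 8: ddddddd
ddddddd
ddAAddd
ddA^Add
dddAAdd
ddddddd
ddddddd
step 9: ddddddd
ddddddd
ddAAddd
ddAA>dd
dddAAdd
ddddddd
ddddddd
step 10: ddddddd
ddddddd
ddAA^dd
ddAAddd
dddAAdd
ddddddd
ddddddd

2,4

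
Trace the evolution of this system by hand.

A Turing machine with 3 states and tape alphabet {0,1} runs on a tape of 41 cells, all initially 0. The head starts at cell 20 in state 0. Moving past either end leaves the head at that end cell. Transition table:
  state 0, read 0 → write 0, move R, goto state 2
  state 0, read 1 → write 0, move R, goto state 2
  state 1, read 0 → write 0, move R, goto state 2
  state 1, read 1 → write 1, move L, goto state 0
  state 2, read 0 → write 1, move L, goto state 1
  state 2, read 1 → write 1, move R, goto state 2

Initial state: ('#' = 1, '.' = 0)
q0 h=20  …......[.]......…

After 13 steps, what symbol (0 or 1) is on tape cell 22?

1

[0] q0 h=20  …......[.]......…
[1] q2 h=21  …......[.]......…
[2] q1 h=20  …......[.]#.....…
[3] q2 h=21  …......[#]......…
[4] q2 h=22  ….....#[.]......…
[5] q1 h=21  …......[#]#.....…
[6] q0 h=20  …......[.]##....…
[7] q2 h=21  …......[#]#.....…
[8] q2 h=22  ….....#[#]......…
[9] q2 h=23  …....##[.]......…
[10] q1 h=22  ….....#[#]#.....…
[11] q0 h=21  …......[#]##....…
[12] q2 h=22  …......[#]#.....…
[13] q2 h=23  ….....#[#]......…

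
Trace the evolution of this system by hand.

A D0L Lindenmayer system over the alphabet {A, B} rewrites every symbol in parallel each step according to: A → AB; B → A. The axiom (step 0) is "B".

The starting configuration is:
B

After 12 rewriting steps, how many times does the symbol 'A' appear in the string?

144

gen 0: B
gen 1: A
gen 2: AB
gen 3: ABA
gen 4: ABAAB
gen 5: ABAABABA
gen 6: ABAABABAABAAB
gen 7: ABAABABAABAABABAABABA
gen 8: ABAABABAABAABABAABABAABAABABAABAAB
gen 9: ABAABABAABAABABAABABAABAABABAABAABABAABABAABAABABAABABA
gen 10: ABAABABAABAABABAABABAABAABABAABAABABAABABAABAABABAABABAABAABABAABAABABAABABAABAABABAABAAB
gen 11: ABAABABAABAABABAABABAABAABABAABAABABAABABAABAABABAABABAABA…AABABAABABAABAABABAABABAABAABABAABAABABAABABAABAABABAABABA  (len 144)
gen 12: ABAABABAABAABABAABABAABAABABAABAABABAABABAABAABABAABABAABA…AABABAABABAABAABABAABABAABAABABAABAABABAABABAABAABABAABAAB  (len 233)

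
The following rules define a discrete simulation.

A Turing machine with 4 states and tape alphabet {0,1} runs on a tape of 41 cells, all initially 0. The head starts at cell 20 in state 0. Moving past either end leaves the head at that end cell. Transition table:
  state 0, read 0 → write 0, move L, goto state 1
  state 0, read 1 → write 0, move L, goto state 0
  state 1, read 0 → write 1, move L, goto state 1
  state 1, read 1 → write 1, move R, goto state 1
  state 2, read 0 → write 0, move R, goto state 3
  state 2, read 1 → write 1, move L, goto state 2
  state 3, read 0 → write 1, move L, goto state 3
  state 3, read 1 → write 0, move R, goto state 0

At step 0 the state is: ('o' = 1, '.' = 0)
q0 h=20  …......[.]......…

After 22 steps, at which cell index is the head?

[0] q0 h=20  …......[.]......…
[1] q1 h=19  …......[.]......…
[2] q1 h=18  …......[.]o.....…
[3] q1 h=17  …......[.]oo....…
[4] q1 h=16  …......[.]ooo...…
[5] q1 h=15  …......[.]oooo..…
[6] q1 h=14  …......[.]ooooo.…
[7] q1 h=13  …......[.]oooooo…
[8] q1 h=12  …......[.]oooooo…
[9] q1 h=11  …......[.]oooooo…
[10] q1 h=10  …......[.]oooooo…
[11] q1 h= 9  …......[.]oooooo…
[12] q1 h= 8  …......[.]oooooo…
[13] q1 h= 7  …......[.]oooooo…
[14] q1 h= 6  |......[.]oooooo…
[15] q1 h= 5  |.....[.]oooooo…
[16] q1 h= 4  |....[.]oooooo…
[17] q1 h= 3  |...[.]oooooo…
[18] q1 h= 2  |..[.]oooooo…
[19] q1 h= 1  |.[.]oooooo…
[20] q1 h= 0  |[.]oooooo…
[21] q1 h= 0  |[o]oooooo…
[22] q1 h= 1  |o[o]oooooo…

1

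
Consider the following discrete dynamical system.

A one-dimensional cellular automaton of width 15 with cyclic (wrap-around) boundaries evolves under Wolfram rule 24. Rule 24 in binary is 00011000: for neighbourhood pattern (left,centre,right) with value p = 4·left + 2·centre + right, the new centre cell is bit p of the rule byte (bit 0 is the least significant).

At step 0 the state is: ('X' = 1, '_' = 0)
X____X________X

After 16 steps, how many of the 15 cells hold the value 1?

2

step 0: X____X________X
step 1: _X____X_______X
step 2: __X____X_______
step 3: ___X____X______
step 4: ____X____X_____
step 5: _____X____X____
step 6: ______X____X___
step 7: _______X____X__
step 8: ________X____X_
step 9: _________X____X
step 10: X_________X____
step 11: _X_________X___
step 12: __X_________X__
step 13: ___X_________X_
step 14: ____X_________X
step 15: X____X_________
step 16: _X____X________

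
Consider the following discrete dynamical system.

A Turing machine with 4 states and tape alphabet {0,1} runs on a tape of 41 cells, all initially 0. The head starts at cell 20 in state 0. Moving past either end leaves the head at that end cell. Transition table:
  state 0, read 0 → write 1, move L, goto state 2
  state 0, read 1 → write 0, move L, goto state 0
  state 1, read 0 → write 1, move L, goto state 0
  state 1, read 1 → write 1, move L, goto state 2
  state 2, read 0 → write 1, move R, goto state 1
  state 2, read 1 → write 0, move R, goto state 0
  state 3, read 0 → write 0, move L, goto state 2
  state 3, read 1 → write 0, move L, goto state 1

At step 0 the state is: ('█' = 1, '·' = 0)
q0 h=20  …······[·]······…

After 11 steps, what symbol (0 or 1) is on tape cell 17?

0

t=0: q0 h=20  …······[·]······…
t=1: q2 h=19  …······[·]█·····…
t=2: q1 h=20  …·····█[█]······…
t=3: q2 h=19  …······[█]█·····…
t=4: q0 h=20  …······[█]······…
t=5: q0 h=19  …······[·]······…
t=6: q2 h=18  …······[·]█·····…
t=7: q1 h=19  …·····█[█]······…
t=8: q2 h=18  …······[█]█·····…
t=9: q0 h=19  …······[█]······…
t=10: q0 h=18  …······[·]······…
t=11: q2 h=17  …······[·]█·····…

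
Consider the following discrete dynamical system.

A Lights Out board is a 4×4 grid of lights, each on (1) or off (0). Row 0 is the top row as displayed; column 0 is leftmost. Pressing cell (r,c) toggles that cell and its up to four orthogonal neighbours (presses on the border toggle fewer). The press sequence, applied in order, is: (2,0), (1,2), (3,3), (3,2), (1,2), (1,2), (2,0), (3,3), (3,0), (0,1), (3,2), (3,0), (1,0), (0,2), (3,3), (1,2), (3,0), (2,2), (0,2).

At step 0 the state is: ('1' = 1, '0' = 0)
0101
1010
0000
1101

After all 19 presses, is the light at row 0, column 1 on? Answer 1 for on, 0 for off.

0) 0101
1010
0000
1101
1) 0101
0010
1100
0101
2) 0111
0101
1110
0101
3) 0111
0101
1111
0110
4) 0111
0101
1101
0001
5) 0101
0010
1111
0001
6) 0111
0101
1101
0001
7) 0111
1101
0001
1001
8) 0111
1101
0000
1010
9) 0111
1101
1000
0110
10) 1001
1001
1000
0110
11) 1001
1001
1010
0001
12) 1001
1001
0010
1101
13) 0001
0101
1010
1101
14) 0110
0111
1010
1101
15) 0110
0111
1011
1110
16) 0100
0000
1001
1110
17) 0100
0000
0001
0010
18) 0100
0010
0110
0000
19) 0011
0000
0110
0000

0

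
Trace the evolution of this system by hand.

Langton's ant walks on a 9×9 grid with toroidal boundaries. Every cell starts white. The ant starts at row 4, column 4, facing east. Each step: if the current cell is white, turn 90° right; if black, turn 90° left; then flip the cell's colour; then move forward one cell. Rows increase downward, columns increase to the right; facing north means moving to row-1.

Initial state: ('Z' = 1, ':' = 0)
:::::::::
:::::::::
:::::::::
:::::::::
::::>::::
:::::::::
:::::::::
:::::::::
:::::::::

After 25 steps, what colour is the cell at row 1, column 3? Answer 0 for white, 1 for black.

1

[0] :::::::::
:::::::::
:::::::::
:::::::::
::::>::::
:::::::::
:::::::::
:::::::::
:::::::::
[1] :::::::::
:::::::::
:::::::::
:::::::::
::::Z::::
::::v::::
:::::::::
:::::::::
:::::::::
[2] :::::::::
:::::::::
:::::::::
:::::::::
::::Z::::
:::<Z::::
:::::::::
:::::::::
:::::::::
[3] :::::::::
:::::::::
:::::::::
:::::::::
:::^Z::::
:::ZZ::::
:::::::::
:::::::::
:::::::::
[4] :::::::::
:::::::::
:::::::::
:::::::::
:::Z>::::
:::ZZ::::
:::::::::
:::::::::
:::::::::
[5] :::::::::
:::::::::
:::::::::
::::^::::
:::Z:::::
:::ZZ::::
:::::::::
:::::::::
:::::::::
[6] :::::::::
:::::::::
:::::::::
::::Z>:::
:::Z:::::
:::ZZ::::
:::::::::
:::::::::
:::::::::
[7] :::::::::
:::::::::
:::::::::
::::ZZ:::
:::Z:v:::
:::ZZ::::
:::::::::
:::::::::
:::::::::
[8] :::::::::
:::::::::
:::::::::
::::ZZ:::
:::Z<Z:::
:::ZZ::::
:::::::::
:::::::::
:::::::::
[9] :::::::::
:::::::::
:::::::::
::::^Z:::
:::ZZZ:::
:::ZZ::::
:::::::::
:::::::::
:::::::::
[10] :::::::::
:::::::::
:::::::::
:::<:Z:::
:::ZZZ:::
:::ZZ::::
:::::::::
:::::::::
:::::::::
[11] :::::::::
:::::::::
:::^:::::
:::Z:Z:::
:::ZZZ:::
:::ZZ::::
:::::::::
:::::::::
:::::::::
[12] :::::::::
:::::::::
:::Z>::::
:::Z:Z:::
:::ZZZ:::
:::ZZ::::
:::::::::
:::::::::
:::::::::
[13] :::::::::
:::::::::
:::ZZ::::
:::ZvZ:::
:::ZZZ:::
:::ZZ::::
:::::::::
:::::::::
:::::::::
[14] :::::::::
:::::::::
:::ZZ::::
:::<ZZ:::
:::ZZZ:::
:::ZZ::::
:::::::::
:::::::::
:::::::::
[15] :::::::::
:::::::::
:::ZZ::::
::::ZZ:::
:::vZZ:::
:::ZZ::::
:::::::::
:::::::::
:::::::::
[16] :::::::::
:::::::::
:::ZZ::::
::::ZZ:::
::::>Z:::
:::ZZ::::
:::::::::
:::::::::
:::::::::
[17] :::::::::
:::::::::
:::ZZ::::
::::^Z:::
:::::Z:::
:::ZZ::::
:::::::::
:::::::::
:::::::::
[18] :::::::::
:::::::::
:::ZZ::::
:::<:Z:::
:::::Z:::
:::ZZ::::
:::::::::
:::::::::
:::::::::
[19] :::::::::
:::::::::
:::^Z::::
:::Z:Z:::
:::::Z:::
:::ZZ::::
:::::::::
:::::::::
:::::::::
[20] :::::::::
:::::::::
::<:Z::::
:::Z:Z:::
:::::Z:::
:::ZZ::::
:::::::::
:::::::::
:::::::::
[21] :::::::::
::^::::::
::Z:Z::::
:::Z:Z:::
:::::Z:::
:::ZZ::::
:::::::::
:::::::::
:::::::::
[22] :::::::::
::Z>:::::
::Z:Z::::
:::Z:Z:::
:::::Z:::
:::ZZ::::
:::::::::
:::::::::
:::::::::
[23] :::::::::
::ZZ:::::
::ZvZ::::
:::Z:Z:::
:::::Z:::
:::ZZ::::
:::::::::
:::::::::
:::::::::
[24] :::::::::
::ZZ:::::
::<ZZ::::
:::Z:Z:::
:::::Z:::
:::ZZ::::
:::::::::
:::::::::
:::::::::
[25] :::::::::
::ZZ:::::
:::ZZ::::
::vZ:Z:::
:::::Z:::
:::ZZ::::
:::::::::
:::::::::
:::::::::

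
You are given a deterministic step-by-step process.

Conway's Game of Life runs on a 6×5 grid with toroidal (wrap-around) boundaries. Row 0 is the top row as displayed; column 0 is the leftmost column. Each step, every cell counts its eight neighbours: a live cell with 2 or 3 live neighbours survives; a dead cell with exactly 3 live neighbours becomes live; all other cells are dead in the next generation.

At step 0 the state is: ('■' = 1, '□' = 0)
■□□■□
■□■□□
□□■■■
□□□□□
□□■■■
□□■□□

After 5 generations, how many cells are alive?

9

[0] ■□□■□
■□■□□
□□■■■
□□□□□
□□■■■
□□■□□
[1] □□■■■
■□■□□
□■■■■
□□□□□
□□■■□
□■■□□
[2] ■□□□■
■□□□□
■■■■■
□■□□■
□■■■□
□■□□■
[3] □■□□■
□□■□□
□□■■□
□□□□□
□■□■■
□■□□■
[4] □■■■□
□■■□□
□□■■□
□□□□■
□□■■■
□■□□■
[5] □□□■□
□□□□□
□■■■□
□□□□■
□□■□■
□■□□■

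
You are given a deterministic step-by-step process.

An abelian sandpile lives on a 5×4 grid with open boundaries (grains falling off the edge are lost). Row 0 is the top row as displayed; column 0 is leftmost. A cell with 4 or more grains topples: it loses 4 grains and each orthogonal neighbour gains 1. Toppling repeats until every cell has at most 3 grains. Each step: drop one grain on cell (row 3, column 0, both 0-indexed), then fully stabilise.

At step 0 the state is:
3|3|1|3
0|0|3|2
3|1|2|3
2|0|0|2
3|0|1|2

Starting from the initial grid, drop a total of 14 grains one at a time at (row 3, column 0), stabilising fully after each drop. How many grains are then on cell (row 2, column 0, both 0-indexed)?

gen 0: 3|3|1|3
0|0|3|2
3|1|2|3
2|0|0|2
3|0|1|2
gen 1: 3|3|1|3
0|0|3|2
3|1|2|3
3|0|0|2
3|0|1|2
gen 2: 3|3|1|3
1|0|3|2
0|2|2|3
2|1|0|2
0|1|1|2
gen 3: 3|3|1|3
1|0|3|2
0|2|2|3
3|1|0|2
0|1|1|2
gen 4: 3|3|1|3
1|0|3|2
1|2|2|3
0|2|0|2
1|1|1|2
gen 5: 3|3|1|3
1|0|3|2
1|2|2|3
1|2|0|2
1|1|1|2
gen 6: 3|3|1|3
1|0|3|2
1|2|2|3
2|2|0|2
1|1|1|2
gen 7: 3|3|1|3
1|0|3|2
1|2|2|3
3|2|0|2
1|1|1|2
gen 8: 3|3|1|3
1|0|3|2
2|2|2|3
0|3|0|2
2|1|1|2
gen 9: 3|3|1|3
1|0|3|2
2|2|2|3
1|3|0|2
2|1|1|2
gen 10: 3|3|1|3
1|0|3|2
2|2|2|3
2|3|0|2
2|1|1|2
gen 11: 3|3|1|3
1|0|3|2
2|2|2|3
3|3|0|2
2|1|1|2
gen 12: 3|3|1|3
1|0|3|2
3|3|2|3
1|0|1|2
3|2|1|2
gen 13: 3|3|1|3
1|0|3|2
3|3|2|3
2|0|1|2
3|2|1|2
gen 14: 3|3|1|3
1|0|3|2
3|3|2|3
3|0|1|2
3|2|1|2

3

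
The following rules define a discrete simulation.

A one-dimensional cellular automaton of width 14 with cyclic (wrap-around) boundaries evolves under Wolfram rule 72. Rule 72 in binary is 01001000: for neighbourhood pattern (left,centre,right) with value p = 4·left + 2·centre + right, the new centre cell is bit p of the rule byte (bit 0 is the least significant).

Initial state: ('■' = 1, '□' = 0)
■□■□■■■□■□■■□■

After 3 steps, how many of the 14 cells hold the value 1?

t=0: ■□■□■■■□■□■■□■
t=1: ■□□□■□■□□□■■□■
t=2: ■□□□□□□□□□■■□■
t=3: ■□□□□□□□□□■■□■

4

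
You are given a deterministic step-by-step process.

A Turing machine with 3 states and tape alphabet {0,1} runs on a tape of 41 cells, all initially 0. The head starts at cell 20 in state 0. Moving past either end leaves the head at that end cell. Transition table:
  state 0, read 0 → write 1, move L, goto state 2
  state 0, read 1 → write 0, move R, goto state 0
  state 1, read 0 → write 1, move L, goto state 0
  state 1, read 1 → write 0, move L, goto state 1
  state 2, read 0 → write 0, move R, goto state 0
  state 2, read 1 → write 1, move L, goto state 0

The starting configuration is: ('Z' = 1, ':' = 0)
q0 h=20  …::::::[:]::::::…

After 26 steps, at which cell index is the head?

28

gen 0: q0 h=20  …::::::[:]::::::…
gen 1: q2 h=19  …::::::[:]Z:::::…
gen 2: q0 h=20  …::::::[Z]::::::…
gen 3: q0 h=21  …::::::[:]::::::…
gen 4: q2 h=20  …::::::[:]Z:::::…
gen 5: q0 h=21  …::::::[Z]::::::…
gen 6: q0 h=22  …::::::[:]::::::…
gen 7: q2 h=21  …::::::[:]Z:::::…
gen 8: q0 h=22  …::::::[Z]::::::…
gen 9: q0 h=23  …::::::[:]::::::…
gen 10: q2 h=22  …::::::[:]Z:::::…
gen 11: q0 h=23  …::::::[Z]::::::…
gen 12: q0 h=24  …::::::[:]::::::…
gen 13: q2 h=23  …::::::[:]Z:::::…
gen 14: q0 h=24  …::::::[Z]::::::…
gen 15: q0 h=25  …::::::[:]::::::…
gen 16: q2 h=24  …::::::[:]Z:::::…
gen 17: q0 h=25  …::::::[Z]::::::…
gen 18: q0 h=26  …::::::[:]::::::…
gen 19: q2 h=25  …::::::[:]Z:::::…
gen 20: q0 h=26  …::::::[Z]::::::…
gen 21: q0 h=27  …::::::[:]::::::…
gen 22: q2 h=26  …::::::[:]Z:::::…
gen 23: q0 h=27  …::::::[Z]::::::…
gen 24: q0 h=28  …::::::[:]::::::…
gen 25: q2 h=27  …::::::[:]Z:::::…
gen 26: q0 h=28  …::::::[Z]::::::…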